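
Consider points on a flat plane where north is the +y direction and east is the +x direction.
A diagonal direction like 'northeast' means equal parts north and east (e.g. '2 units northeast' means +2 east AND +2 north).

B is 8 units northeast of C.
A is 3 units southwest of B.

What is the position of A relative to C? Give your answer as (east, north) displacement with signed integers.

Answer: A is at (east=5, north=5) relative to C.

Derivation:
Place C at the origin (east=0, north=0).
  B is 8 units northeast of C: delta (east=+8, north=+8); B at (east=8, north=8).
  A is 3 units southwest of B: delta (east=-3, north=-3); A at (east=5, north=5).
Therefore A relative to C: (east=5, north=5).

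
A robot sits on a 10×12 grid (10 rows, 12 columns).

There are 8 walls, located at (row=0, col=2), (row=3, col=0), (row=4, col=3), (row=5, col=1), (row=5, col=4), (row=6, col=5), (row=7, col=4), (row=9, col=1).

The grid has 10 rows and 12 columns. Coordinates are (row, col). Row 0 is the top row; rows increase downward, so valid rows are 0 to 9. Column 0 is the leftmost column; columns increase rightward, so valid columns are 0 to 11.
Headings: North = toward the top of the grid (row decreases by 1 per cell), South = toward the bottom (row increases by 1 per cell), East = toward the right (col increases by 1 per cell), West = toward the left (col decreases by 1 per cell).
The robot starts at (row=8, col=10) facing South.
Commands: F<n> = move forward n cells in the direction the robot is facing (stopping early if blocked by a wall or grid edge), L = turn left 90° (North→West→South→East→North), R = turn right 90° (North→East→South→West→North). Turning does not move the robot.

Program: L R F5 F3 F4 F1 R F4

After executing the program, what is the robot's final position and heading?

Start: (row=8, col=10), facing South
  L: turn left, now facing East
  R: turn right, now facing South
  F5: move forward 1/5 (blocked), now at (row=9, col=10)
  F3: move forward 0/3 (blocked), now at (row=9, col=10)
  F4: move forward 0/4 (blocked), now at (row=9, col=10)
  F1: move forward 0/1 (blocked), now at (row=9, col=10)
  R: turn right, now facing West
  F4: move forward 4, now at (row=9, col=6)
Final: (row=9, col=6), facing West

Answer: Final position: (row=9, col=6), facing West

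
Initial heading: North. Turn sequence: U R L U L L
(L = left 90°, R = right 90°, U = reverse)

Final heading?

Start: North
  U (U-turn (180°)) -> South
  R (right (90° clockwise)) -> West
  L (left (90° counter-clockwise)) -> South
  U (U-turn (180°)) -> North
  L (left (90° counter-clockwise)) -> West
  L (left (90° counter-clockwise)) -> South
Final: South

Answer: Final heading: South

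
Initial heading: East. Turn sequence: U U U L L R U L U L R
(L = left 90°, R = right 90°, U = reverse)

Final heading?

Answer: Final heading: East

Derivation:
Start: East
  U (U-turn (180°)) -> West
  U (U-turn (180°)) -> East
  U (U-turn (180°)) -> West
  L (left (90° counter-clockwise)) -> South
  L (left (90° counter-clockwise)) -> East
  R (right (90° clockwise)) -> South
  U (U-turn (180°)) -> North
  L (left (90° counter-clockwise)) -> West
  U (U-turn (180°)) -> East
  L (left (90° counter-clockwise)) -> North
  R (right (90° clockwise)) -> East
Final: East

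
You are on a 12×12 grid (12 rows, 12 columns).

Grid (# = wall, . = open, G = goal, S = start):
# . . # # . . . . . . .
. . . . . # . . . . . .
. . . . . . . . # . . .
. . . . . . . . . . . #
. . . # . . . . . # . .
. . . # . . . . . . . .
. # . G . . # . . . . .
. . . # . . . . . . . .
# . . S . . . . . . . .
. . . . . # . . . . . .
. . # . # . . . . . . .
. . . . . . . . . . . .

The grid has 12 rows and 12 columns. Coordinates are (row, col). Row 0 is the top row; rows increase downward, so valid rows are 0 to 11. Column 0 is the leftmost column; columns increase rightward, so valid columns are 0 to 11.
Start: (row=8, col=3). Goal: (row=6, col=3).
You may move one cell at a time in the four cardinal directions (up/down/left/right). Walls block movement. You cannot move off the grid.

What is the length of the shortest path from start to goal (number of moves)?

Answer: Shortest path length: 4

Derivation:
BFS from (row=8, col=3) until reaching (row=6, col=3):
  Distance 0: (row=8, col=3)
  Distance 1: (row=8, col=2), (row=8, col=4), (row=9, col=3)
  Distance 2: (row=7, col=2), (row=7, col=4), (row=8, col=1), (row=8, col=5), (row=9, col=2), (row=9, col=4), (row=10, col=3)
  Distance 3: (row=6, col=2), (row=6, col=4), (row=7, col=1), (row=7, col=5), (row=8, col=6), (row=9, col=1), (row=11, col=3)
  Distance 4: (row=5, col=2), (row=5, col=4), (row=6, col=3), (row=6, col=5), (row=7, col=0), (row=7, col=6), (row=8, col=7), (row=9, col=0), (row=9, col=6), (row=10, col=1), (row=11, col=2), (row=11, col=4)  <- goal reached here
One shortest path (4 moves): (row=8, col=3) -> (row=8, col=4) -> (row=7, col=4) -> (row=6, col=4) -> (row=6, col=3)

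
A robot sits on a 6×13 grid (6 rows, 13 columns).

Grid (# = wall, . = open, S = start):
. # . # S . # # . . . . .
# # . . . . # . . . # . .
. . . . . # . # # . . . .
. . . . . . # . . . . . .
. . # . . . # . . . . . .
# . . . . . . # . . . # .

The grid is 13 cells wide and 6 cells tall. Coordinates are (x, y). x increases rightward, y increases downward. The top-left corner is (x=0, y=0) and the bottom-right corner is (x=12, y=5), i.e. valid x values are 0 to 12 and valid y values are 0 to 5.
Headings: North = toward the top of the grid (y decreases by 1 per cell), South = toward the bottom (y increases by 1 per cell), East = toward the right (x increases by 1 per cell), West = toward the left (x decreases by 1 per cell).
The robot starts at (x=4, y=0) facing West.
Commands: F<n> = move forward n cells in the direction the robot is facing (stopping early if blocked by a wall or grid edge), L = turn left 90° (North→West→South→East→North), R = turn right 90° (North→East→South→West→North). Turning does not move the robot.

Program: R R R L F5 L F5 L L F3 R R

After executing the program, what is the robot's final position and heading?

Answer: Final position: (x=5, y=1), facing North

Derivation:
Start: (x=4, y=0), facing West
  R: turn right, now facing North
  R: turn right, now facing East
  R: turn right, now facing South
  L: turn left, now facing East
  F5: move forward 1/5 (blocked), now at (x=5, y=0)
  L: turn left, now facing North
  F5: move forward 0/5 (blocked), now at (x=5, y=0)
  L: turn left, now facing West
  L: turn left, now facing South
  F3: move forward 1/3 (blocked), now at (x=5, y=1)
  R: turn right, now facing West
  R: turn right, now facing North
Final: (x=5, y=1), facing North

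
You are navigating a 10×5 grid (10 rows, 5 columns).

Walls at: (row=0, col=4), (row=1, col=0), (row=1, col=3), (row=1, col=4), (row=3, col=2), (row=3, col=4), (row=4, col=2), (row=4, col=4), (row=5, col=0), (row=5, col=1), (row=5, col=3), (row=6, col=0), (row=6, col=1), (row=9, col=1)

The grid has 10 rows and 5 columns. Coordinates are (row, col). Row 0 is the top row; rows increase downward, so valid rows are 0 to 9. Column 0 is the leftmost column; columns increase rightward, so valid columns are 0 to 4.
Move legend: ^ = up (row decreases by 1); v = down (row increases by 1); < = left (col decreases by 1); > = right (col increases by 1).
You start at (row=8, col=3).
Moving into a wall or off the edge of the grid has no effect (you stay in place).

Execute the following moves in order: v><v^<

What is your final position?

Answer: Final position: (row=8, col=2)

Derivation:
Start: (row=8, col=3)
  v (down): (row=8, col=3) -> (row=9, col=3)
  > (right): (row=9, col=3) -> (row=9, col=4)
  < (left): (row=9, col=4) -> (row=9, col=3)
  v (down): blocked, stay at (row=9, col=3)
  ^ (up): (row=9, col=3) -> (row=8, col=3)
  < (left): (row=8, col=3) -> (row=8, col=2)
Final: (row=8, col=2)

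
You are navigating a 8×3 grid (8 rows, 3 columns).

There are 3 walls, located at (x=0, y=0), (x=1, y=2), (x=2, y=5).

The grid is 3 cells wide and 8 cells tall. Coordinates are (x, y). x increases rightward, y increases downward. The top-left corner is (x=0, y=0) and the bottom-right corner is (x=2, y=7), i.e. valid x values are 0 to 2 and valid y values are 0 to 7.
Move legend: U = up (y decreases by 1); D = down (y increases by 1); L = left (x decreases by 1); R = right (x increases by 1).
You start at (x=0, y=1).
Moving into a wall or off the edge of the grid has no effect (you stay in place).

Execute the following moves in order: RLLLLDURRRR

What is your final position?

Start: (x=0, y=1)
  R (right): (x=0, y=1) -> (x=1, y=1)
  L (left): (x=1, y=1) -> (x=0, y=1)
  [×3]L (left): blocked, stay at (x=0, y=1)
  D (down): (x=0, y=1) -> (x=0, y=2)
  U (up): (x=0, y=2) -> (x=0, y=1)
  R (right): (x=0, y=1) -> (x=1, y=1)
  R (right): (x=1, y=1) -> (x=2, y=1)
  R (right): blocked, stay at (x=2, y=1)
  R (right): blocked, stay at (x=2, y=1)
Final: (x=2, y=1)

Answer: Final position: (x=2, y=1)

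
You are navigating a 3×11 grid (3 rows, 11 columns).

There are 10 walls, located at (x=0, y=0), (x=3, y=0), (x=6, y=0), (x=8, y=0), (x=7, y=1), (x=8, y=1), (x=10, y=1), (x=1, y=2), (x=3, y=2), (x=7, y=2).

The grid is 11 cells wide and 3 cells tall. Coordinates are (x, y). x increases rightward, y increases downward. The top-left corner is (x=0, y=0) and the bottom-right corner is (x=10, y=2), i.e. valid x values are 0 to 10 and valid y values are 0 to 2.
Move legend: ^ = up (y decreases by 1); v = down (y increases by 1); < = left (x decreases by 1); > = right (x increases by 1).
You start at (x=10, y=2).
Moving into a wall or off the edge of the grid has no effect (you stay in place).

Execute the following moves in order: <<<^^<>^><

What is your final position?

Answer: Final position: (x=9, y=1)

Derivation:
Start: (x=10, y=2)
  < (left): (x=10, y=2) -> (x=9, y=2)
  < (left): (x=9, y=2) -> (x=8, y=2)
  < (left): blocked, stay at (x=8, y=2)
  ^ (up): blocked, stay at (x=8, y=2)
  ^ (up): blocked, stay at (x=8, y=2)
  < (left): blocked, stay at (x=8, y=2)
  > (right): (x=8, y=2) -> (x=9, y=2)
  ^ (up): (x=9, y=2) -> (x=9, y=1)
  > (right): blocked, stay at (x=9, y=1)
  < (left): blocked, stay at (x=9, y=1)
Final: (x=9, y=1)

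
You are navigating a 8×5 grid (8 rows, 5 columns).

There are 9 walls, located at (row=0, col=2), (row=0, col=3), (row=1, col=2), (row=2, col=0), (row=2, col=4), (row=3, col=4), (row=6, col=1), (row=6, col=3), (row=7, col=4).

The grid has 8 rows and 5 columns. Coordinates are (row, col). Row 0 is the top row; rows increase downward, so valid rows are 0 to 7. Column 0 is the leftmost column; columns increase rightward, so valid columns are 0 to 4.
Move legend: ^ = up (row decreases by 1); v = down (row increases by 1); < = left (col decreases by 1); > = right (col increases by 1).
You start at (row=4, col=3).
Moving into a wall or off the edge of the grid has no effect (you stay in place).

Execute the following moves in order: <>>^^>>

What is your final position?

Start: (row=4, col=3)
  < (left): (row=4, col=3) -> (row=4, col=2)
  > (right): (row=4, col=2) -> (row=4, col=3)
  > (right): (row=4, col=3) -> (row=4, col=4)
  ^ (up): blocked, stay at (row=4, col=4)
  ^ (up): blocked, stay at (row=4, col=4)
  > (right): blocked, stay at (row=4, col=4)
  > (right): blocked, stay at (row=4, col=4)
Final: (row=4, col=4)

Answer: Final position: (row=4, col=4)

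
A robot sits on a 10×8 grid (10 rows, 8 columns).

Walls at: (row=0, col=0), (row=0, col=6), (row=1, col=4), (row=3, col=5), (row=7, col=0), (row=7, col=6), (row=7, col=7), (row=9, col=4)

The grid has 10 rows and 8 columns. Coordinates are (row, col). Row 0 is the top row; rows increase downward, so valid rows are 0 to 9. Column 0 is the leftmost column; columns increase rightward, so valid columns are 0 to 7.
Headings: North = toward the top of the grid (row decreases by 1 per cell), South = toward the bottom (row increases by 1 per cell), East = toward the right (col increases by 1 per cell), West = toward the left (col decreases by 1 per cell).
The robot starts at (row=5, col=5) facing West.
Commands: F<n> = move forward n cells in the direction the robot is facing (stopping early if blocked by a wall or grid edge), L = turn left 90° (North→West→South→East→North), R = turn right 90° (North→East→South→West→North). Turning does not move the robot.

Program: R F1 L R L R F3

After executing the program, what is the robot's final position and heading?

Start: (row=5, col=5), facing West
  R: turn right, now facing North
  F1: move forward 1, now at (row=4, col=5)
  L: turn left, now facing West
  R: turn right, now facing North
  L: turn left, now facing West
  R: turn right, now facing North
  F3: move forward 0/3 (blocked), now at (row=4, col=5)
Final: (row=4, col=5), facing North

Answer: Final position: (row=4, col=5), facing North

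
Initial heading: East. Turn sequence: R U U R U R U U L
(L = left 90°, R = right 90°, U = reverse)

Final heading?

Answer: Final heading: East

Derivation:
Start: East
  R (right (90° clockwise)) -> South
  U (U-turn (180°)) -> North
  U (U-turn (180°)) -> South
  R (right (90° clockwise)) -> West
  U (U-turn (180°)) -> East
  R (right (90° clockwise)) -> South
  U (U-turn (180°)) -> North
  U (U-turn (180°)) -> South
  L (left (90° counter-clockwise)) -> East
Final: East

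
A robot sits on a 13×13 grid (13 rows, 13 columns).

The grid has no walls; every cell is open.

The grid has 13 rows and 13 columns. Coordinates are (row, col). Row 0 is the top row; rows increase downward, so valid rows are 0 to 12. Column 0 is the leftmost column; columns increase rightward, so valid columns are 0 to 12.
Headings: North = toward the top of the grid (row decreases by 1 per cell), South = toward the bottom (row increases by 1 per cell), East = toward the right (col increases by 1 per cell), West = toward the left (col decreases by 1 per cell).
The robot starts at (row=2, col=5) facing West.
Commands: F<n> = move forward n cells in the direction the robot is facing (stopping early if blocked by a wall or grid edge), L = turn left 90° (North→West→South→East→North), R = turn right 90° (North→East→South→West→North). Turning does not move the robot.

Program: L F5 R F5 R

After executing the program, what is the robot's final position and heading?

Start: (row=2, col=5), facing West
  L: turn left, now facing South
  F5: move forward 5, now at (row=7, col=5)
  R: turn right, now facing West
  F5: move forward 5, now at (row=7, col=0)
  R: turn right, now facing North
Final: (row=7, col=0), facing North

Answer: Final position: (row=7, col=0), facing North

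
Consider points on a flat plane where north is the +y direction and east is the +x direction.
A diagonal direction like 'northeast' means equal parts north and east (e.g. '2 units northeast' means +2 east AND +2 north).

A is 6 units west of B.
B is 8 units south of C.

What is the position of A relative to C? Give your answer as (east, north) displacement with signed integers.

Answer: A is at (east=-6, north=-8) relative to C.

Derivation:
Place C at the origin (east=0, north=0).
  B is 8 units south of C: delta (east=+0, north=-8); B at (east=0, north=-8).
  A is 6 units west of B: delta (east=-6, north=+0); A at (east=-6, north=-8).
Therefore A relative to C: (east=-6, north=-8).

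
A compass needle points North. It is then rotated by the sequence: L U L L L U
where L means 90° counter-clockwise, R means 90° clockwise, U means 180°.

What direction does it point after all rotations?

Start: North
  L (left (90° counter-clockwise)) -> West
  U (U-turn (180°)) -> East
  L (left (90° counter-clockwise)) -> North
  L (left (90° counter-clockwise)) -> West
  L (left (90° counter-clockwise)) -> South
  U (U-turn (180°)) -> North
Final: North

Answer: Final heading: North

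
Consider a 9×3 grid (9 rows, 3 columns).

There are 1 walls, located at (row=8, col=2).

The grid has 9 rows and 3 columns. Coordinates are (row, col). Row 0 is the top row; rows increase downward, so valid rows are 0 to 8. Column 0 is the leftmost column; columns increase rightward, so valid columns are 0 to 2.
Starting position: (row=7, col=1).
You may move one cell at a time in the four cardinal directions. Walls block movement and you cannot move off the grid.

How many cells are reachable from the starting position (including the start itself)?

Answer: Reachable cells: 26

Derivation:
BFS flood-fill from (row=7, col=1):
  Distance 0: (row=7, col=1)
  Distance 1: (row=6, col=1), (row=7, col=0), (row=7, col=2), (row=8, col=1)
  Distance 2: (row=5, col=1), (row=6, col=0), (row=6, col=2), (row=8, col=0)
  Distance 3: (row=4, col=1), (row=5, col=0), (row=5, col=2)
  Distance 4: (row=3, col=1), (row=4, col=0), (row=4, col=2)
  Distance 5: (row=2, col=1), (row=3, col=0), (row=3, col=2)
  Distance 6: (row=1, col=1), (row=2, col=0), (row=2, col=2)
  Distance 7: (row=0, col=1), (row=1, col=0), (row=1, col=2)
  Distance 8: (row=0, col=0), (row=0, col=2)
Total reachable: 26 (grid has 26 open cells total)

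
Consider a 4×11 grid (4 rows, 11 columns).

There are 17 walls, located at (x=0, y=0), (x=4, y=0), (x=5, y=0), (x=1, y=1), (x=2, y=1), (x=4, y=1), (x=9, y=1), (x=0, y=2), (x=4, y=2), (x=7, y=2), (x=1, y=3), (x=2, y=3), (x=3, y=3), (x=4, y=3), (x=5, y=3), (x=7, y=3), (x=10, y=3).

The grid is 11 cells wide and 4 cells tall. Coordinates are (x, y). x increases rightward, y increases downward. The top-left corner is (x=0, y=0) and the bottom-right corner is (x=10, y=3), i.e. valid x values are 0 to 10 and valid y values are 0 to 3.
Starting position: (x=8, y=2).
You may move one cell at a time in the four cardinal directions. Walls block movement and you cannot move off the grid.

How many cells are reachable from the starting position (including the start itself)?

Answer: Reachable cells: 18

Derivation:
BFS flood-fill from (x=8, y=2):
  Distance 0: (x=8, y=2)
  Distance 1: (x=8, y=1), (x=9, y=2), (x=8, y=3)
  Distance 2: (x=8, y=0), (x=7, y=1), (x=10, y=2), (x=9, y=3)
  Distance 3: (x=7, y=0), (x=9, y=0), (x=6, y=1), (x=10, y=1)
  Distance 4: (x=6, y=0), (x=10, y=0), (x=5, y=1), (x=6, y=2)
  Distance 5: (x=5, y=2), (x=6, y=3)
Total reachable: 18 (grid has 27 open cells total)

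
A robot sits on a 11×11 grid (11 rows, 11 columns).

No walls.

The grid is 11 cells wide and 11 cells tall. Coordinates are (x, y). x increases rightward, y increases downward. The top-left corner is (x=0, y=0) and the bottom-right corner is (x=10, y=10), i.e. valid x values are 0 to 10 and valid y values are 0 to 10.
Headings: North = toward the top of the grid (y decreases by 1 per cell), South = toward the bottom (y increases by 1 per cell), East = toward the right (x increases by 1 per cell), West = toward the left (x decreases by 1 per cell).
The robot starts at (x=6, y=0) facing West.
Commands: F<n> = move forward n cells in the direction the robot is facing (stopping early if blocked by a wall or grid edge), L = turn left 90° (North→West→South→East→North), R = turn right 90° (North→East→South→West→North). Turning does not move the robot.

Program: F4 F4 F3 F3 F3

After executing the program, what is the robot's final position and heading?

Start: (x=6, y=0), facing West
  F4: move forward 4, now at (x=2, y=0)
  F4: move forward 2/4 (blocked), now at (x=0, y=0)
  [×3]F3: move forward 0/3 (blocked), now at (x=0, y=0)
Final: (x=0, y=0), facing West

Answer: Final position: (x=0, y=0), facing West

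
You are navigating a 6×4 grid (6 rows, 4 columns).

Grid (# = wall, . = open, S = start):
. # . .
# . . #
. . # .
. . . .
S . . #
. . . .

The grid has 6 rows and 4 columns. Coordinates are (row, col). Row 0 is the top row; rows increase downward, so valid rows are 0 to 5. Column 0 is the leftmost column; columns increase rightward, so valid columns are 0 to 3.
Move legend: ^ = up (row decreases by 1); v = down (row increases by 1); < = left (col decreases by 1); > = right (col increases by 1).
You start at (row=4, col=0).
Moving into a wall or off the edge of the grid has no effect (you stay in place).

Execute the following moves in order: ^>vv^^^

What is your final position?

Answer: Final position: (row=2, col=1)

Derivation:
Start: (row=4, col=0)
  ^ (up): (row=4, col=0) -> (row=3, col=0)
  > (right): (row=3, col=0) -> (row=3, col=1)
  v (down): (row=3, col=1) -> (row=4, col=1)
  v (down): (row=4, col=1) -> (row=5, col=1)
  ^ (up): (row=5, col=1) -> (row=4, col=1)
  ^ (up): (row=4, col=1) -> (row=3, col=1)
  ^ (up): (row=3, col=1) -> (row=2, col=1)
Final: (row=2, col=1)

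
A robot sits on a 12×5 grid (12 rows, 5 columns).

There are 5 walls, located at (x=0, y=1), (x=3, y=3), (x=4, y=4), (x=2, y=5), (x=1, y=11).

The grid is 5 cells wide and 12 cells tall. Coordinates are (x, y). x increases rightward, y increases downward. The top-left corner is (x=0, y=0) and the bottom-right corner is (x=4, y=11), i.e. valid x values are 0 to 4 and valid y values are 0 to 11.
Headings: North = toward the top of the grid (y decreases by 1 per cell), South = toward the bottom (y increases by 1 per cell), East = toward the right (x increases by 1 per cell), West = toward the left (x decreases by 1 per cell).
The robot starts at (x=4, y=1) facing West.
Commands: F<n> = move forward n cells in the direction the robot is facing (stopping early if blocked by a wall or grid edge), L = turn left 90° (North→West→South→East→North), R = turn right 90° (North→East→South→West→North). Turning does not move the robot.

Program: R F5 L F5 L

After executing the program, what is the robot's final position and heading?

Start: (x=4, y=1), facing West
  R: turn right, now facing North
  F5: move forward 1/5 (blocked), now at (x=4, y=0)
  L: turn left, now facing West
  F5: move forward 4/5 (blocked), now at (x=0, y=0)
  L: turn left, now facing South
Final: (x=0, y=0), facing South

Answer: Final position: (x=0, y=0), facing South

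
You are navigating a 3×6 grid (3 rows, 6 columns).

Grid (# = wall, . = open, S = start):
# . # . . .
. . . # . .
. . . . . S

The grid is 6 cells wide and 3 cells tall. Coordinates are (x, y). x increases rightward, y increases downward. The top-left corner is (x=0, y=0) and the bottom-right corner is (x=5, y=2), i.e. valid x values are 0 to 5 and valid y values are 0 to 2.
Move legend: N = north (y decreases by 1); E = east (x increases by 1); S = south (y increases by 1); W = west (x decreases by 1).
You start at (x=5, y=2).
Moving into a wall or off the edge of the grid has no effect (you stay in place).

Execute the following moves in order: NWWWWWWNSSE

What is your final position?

Answer: Final position: (x=5, y=2)

Derivation:
Start: (x=5, y=2)
  N (north): (x=5, y=2) -> (x=5, y=1)
  W (west): (x=5, y=1) -> (x=4, y=1)
  [×5]W (west): blocked, stay at (x=4, y=1)
  N (north): (x=4, y=1) -> (x=4, y=0)
  S (south): (x=4, y=0) -> (x=4, y=1)
  S (south): (x=4, y=1) -> (x=4, y=2)
  E (east): (x=4, y=2) -> (x=5, y=2)
Final: (x=5, y=2)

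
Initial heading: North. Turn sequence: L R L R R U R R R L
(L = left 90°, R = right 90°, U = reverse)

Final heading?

Answer: Final heading: East

Derivation:
Start: North
  L (left (90° counter-clockwise)) -> West
  R (right (90° clockwise)) -> North
  L (left (90° counter-clockwise)) -> West
  R (right (90° clockwise)) -> North
  R (right (90° clockwise)) -> East
  U (U-turn (180°)) -> West
  R (right (90° clockwise)) -> North
  R (right (90° clockwise)) -> East
  R (right (90° clockwise)) -> South
  L (left (90° counter-clockwise)) -> East
Final: East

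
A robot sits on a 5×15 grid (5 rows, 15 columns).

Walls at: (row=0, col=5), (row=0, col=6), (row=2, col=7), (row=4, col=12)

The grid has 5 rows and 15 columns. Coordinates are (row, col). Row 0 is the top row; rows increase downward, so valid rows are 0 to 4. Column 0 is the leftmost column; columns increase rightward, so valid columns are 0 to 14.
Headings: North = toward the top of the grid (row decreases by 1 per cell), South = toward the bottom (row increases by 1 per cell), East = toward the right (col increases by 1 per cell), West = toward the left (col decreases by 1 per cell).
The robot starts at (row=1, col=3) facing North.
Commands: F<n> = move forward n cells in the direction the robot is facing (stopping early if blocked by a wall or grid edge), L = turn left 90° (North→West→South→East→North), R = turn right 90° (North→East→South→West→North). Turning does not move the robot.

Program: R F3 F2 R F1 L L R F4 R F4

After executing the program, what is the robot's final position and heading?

Start: (row=1, col=3), facing North
  R: turn right, now facing East
  F3: move forward 3, now at (row=1, col=6)
  F2: move forward 2, now at (row=1, col=8)
  R: turn right, now facing South
  F1: move forward 1, now at (row=2, col=8)
  L: turn left, now facing East
  L: turn left, now facing North
  R: turn right, now facing East
  F4: move forward 4, now at (row=2, col=12)
  R: turn right, now facing South
  F4: move forward 1/4 (blocked), now at (row=3, col=12)
Final: (row=3, col=12), facing South

Answer: Final position: (row=3, col=12), facing South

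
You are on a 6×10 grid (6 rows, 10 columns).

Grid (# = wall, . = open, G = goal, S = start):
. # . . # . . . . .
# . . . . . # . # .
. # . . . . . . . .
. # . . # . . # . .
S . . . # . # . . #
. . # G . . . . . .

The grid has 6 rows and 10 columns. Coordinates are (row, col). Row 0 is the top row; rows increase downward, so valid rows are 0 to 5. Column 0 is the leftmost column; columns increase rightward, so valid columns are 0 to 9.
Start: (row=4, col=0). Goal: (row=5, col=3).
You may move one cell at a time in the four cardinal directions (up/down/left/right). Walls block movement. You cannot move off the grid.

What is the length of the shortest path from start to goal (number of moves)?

BFS from (row=4, col=0) until reaching (row=5, col=3):
  Distance 0: (row=4, col=0)
  Distance 1: (row=3, col=0), (row=4, col=1), (row=5, col=0)
  Distance 2: (row=2, col=0), (row=4, col=2), (row=5, col=1)
  Distance 3: (row=3, col=2), (row=4, col=3)
  Distance 4: (row=2, col=2), (row=3, col=3), (row=5, col=3)  <- goal reached here
One shortest path (4 moves): (row=4, col=0) -> (row=4, col=1) -> (row=4, col=2) -> (row=4, col=3) -> (row=5, col=3)

Answer: Shortest path length: 4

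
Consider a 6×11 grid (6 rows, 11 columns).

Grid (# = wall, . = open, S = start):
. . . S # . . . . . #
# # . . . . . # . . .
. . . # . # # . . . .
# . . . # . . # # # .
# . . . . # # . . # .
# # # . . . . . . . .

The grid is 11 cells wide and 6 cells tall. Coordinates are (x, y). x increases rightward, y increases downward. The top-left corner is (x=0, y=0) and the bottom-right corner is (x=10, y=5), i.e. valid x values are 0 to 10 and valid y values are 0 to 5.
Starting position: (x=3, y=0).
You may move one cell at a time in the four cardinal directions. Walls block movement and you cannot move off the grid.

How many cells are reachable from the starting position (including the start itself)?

Answer: Reachable cells: 44

Derivation:
BFS flood-fill from (x=3, y=0):
  Distance 0: (x=3, y=0)
  Distance 1: (x=2, y=0), (x=3, y=1)
  Distance 2: (x=1, y=0), (x=2, y=1), (x=4, y=1)
  Distance 3: (x=0, y=0), (x=5, y=1), (x=2, y=2), (x=4, y=2)
  Distance 4: (x=5, y=0), (x=6, y=1), (x=1, y=2), (x=2, y=3)
  Distance 5: (x=6, y=0), (x=0, y=2), (x=1, y=3), (x=3, y=3), (x=2, y=4)
  Distance 6: (x=7, y=0), (x=1, y=4), (x=3, y=4)
  Distance 7: (x=8, y=0), (x=4, y=4), (x=3, y=5)
  Distance 8: (x=9, y=0), (x=8, y=1), (x=4, y=5)
  Distance 9: (x=9, y=1), (x=8, y=2), (x=5, y=5)
  Distance 10: (x=10, y=1), (x=7, y=2), (x=9, y=2), (x=6, y=5)
  Distance 11: (x=10, y=2), (x=7, y=5)
  Distance 12: (x=10, y=3), (x=7, y=4), (x=8, y=5)
  Distance 13: (x=8, y=4), (x=10, y=4), (x=9, y=5)
  Distance 14: (x=10, y=5)
Total reachable: 44 (grid has 46 open cells total)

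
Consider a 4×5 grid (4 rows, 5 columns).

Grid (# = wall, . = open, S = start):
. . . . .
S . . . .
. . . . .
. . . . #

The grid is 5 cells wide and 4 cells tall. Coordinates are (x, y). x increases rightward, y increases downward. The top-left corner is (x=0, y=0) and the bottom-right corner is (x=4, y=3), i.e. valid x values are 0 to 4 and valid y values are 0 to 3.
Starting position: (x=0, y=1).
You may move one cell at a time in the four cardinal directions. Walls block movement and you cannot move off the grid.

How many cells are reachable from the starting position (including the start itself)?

Answer: Reachable cells: 19

Derivation:
BFS flood-fill from (x=0, y=1):
  Distance 0: (x=0, y=1)
  Distance 1: (x=0, y=0), (x=1, y=1), (x=0, y=2)
  Distance 2: (x=1, y=0), (x=2, y=1), (x=1, y=2), (x=0, y=3)
  Distance 3: (x=2, y=0), (x=3, y=1), (x=2, y=2), (x=1, y=3)
  Distance 4: (x=3, y=0), (x=4, y=1), (x=3, y=2), (x=2, y=3)
  Distance 5: (x=4, y=0), (x=4, y=2), (x=3, y=3)
Total reachable: 19 (grid has 19 open cells total)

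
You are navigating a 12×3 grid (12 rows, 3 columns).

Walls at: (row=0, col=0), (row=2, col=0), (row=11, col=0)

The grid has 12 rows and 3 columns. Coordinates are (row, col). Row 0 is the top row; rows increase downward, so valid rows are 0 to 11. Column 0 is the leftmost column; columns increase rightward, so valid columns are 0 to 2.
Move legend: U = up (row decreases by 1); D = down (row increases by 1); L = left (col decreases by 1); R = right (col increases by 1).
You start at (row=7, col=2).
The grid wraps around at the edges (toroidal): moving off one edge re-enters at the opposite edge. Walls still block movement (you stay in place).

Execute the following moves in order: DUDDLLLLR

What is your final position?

Answer: Final position: (row=9, col=2)

Derivation:
Start: (row=7, col=2)
  D (down): (row=7, col=2) -> (row=8, col=2)
  U (up): (row=8, col=2) -> (row=7, col=2)
  D (down): (row=7, col=2) -> (row=8, col=2)
  D (down): (row=8, col=2) -> (row=9, col=2)
  L (left): (row=9, col=2) -> (row=9, col=1)
  L (left): (row=9, col=1) -> (row=9, col=0)
  L (left): (row=9, col=0) -> (row=9, col=2)
  L (left): (row=9, col=2) -> (row=9, col=1)
  R (right): (row=9, col=1) -> (row=9, col=2)
Final: (row=9, col=2)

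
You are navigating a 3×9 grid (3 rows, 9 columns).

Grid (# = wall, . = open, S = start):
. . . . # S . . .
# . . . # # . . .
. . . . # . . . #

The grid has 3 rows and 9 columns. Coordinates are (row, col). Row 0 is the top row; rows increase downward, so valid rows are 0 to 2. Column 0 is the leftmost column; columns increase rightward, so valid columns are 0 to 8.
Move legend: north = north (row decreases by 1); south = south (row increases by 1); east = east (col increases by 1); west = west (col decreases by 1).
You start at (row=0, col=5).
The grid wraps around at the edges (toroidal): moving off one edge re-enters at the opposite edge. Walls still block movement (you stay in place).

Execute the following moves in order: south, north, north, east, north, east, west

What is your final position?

Answer: Final position: (row=1, col=6)

Derivation:
Start: (row=0, col=5)
  south (south): blocked, stay at (row=0, col=5)
  north (north): (row=0, col=5) -> (row=2, col=5)
  north (north): blocked, stay at (row=2, col=5)
  east (east): (row=2, col=5) -> (row=2, col=6)
  north (north): (row=2, col=6) -> (row=1, col=6)
  east (east): (row=1, col=6) -> (row=1, col=7)
  west (west): (row=1, col=7) -> (row=1, col=6)
Final: (row=1, col=6)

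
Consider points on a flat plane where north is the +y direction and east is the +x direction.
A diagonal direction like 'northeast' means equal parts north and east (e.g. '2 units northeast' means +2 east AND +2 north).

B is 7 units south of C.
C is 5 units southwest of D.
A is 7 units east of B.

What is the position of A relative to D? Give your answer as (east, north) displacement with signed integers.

Answer: A is at (east=2, north=-12) relative to D.

Derivation:
Place D at the origin (east=0, north=0).
  C is 5 units southwest of D: delta (east=-5, north=-5); C at (east=-5, north=-5).
  B is 7 units south of C: delta (east=+0, north=-7); B at (east=-5, north=-12).
  A is 7 units east of B: delta (east=+7, north=+0); A at (east=2, north=-12).
Therefore A relative to D: (east=2, north=-12).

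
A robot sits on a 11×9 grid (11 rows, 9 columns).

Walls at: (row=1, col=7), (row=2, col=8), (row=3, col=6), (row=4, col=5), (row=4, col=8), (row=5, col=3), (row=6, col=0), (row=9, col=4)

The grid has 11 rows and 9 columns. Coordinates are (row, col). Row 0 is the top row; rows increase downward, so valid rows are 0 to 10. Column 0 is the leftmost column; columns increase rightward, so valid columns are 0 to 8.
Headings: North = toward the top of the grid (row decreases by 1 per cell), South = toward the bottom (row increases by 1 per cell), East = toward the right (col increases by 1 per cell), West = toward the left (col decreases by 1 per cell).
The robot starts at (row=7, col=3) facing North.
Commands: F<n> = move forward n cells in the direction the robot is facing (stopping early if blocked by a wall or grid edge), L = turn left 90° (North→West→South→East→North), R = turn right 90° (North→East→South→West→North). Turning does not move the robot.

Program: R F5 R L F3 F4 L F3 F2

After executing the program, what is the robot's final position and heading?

Start: (row=7, col=3), facing North
  R: turn right, now facing East
  F5: move forward 5, now at (row=7, col=8)
  R: turn right, now facing South
  L: turn left, now facing East
  F3: move forward 0/3 (blocked), now at (row=7, col=8)
  F4: move forward 0/4 (blocked), now at (row=7, col=8)
  L: turn left, now facing North
  F3: move forward 2/3 (blocked), now at (row=5, col=8)
  F2: move forward 0/2 (blocked), now at (row=5, col=8)
Final: (row=5, col=8), facing North

Answer: Final position: (row=5, col=8), facing North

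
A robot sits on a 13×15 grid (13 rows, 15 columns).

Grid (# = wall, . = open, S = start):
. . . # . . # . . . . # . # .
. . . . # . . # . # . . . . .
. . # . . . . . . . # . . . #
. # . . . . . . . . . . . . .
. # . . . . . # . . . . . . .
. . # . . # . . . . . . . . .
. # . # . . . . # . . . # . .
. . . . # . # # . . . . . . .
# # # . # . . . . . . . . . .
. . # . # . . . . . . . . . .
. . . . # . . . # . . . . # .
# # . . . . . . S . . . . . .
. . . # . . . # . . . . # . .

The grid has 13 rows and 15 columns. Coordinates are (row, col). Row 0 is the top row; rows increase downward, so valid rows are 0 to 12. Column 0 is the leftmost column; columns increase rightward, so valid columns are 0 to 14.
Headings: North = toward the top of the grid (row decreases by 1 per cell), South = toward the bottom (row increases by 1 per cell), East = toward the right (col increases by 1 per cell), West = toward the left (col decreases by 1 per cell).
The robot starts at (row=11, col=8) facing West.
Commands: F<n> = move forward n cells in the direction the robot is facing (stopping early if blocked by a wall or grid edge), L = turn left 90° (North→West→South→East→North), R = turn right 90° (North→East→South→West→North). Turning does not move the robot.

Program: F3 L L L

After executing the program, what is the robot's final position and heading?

Answer: Final position: (row=11, col=5), facing North

Derivation:
Start: (row=11, col=8), facing West
  F3: move forward 3, now at (row=11, col=5)
  L: turn left, now facing South
  L: turn left, now facing East
  L: turn left, now facing North
Final: (row=11, col=5), facing North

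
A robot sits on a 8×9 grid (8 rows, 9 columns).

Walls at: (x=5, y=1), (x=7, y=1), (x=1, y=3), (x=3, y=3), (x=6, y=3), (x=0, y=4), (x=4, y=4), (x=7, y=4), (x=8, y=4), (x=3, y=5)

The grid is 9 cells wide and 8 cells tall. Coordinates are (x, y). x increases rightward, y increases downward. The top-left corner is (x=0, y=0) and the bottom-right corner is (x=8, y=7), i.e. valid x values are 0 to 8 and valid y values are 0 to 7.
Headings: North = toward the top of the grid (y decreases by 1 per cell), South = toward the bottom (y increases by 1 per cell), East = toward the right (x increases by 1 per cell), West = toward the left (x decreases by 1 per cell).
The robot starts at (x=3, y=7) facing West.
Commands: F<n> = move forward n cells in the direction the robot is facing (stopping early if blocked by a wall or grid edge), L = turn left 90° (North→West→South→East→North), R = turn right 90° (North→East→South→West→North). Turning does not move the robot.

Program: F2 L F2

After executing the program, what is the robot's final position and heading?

Answer: Final position: (x=1, y=7), facing South

Derivation:
Start: (x=3, y=7), facing West
  F2: move forward 2, now at (x=1, y=7)
  L: turn left, now facing South
  F2: move forward 0/2 (blocked), now at (x=1, y=7)
Final: (x=1, y=7), facing South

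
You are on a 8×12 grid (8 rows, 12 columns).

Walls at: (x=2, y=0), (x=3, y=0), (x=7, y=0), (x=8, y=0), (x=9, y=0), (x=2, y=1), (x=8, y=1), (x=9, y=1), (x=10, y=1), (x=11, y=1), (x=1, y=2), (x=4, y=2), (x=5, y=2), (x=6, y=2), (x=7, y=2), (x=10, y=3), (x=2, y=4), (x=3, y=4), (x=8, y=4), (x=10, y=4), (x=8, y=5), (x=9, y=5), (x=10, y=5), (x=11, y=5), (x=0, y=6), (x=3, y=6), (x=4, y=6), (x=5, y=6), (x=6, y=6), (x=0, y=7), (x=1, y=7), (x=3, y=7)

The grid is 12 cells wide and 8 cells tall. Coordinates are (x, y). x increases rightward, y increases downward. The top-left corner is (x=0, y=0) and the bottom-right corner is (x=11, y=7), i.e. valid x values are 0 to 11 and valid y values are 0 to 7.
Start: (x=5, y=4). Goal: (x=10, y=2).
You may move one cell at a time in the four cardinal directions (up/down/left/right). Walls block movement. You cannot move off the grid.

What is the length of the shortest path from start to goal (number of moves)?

Answer: Shortest path length: 7

Derivation:
BFS from (x=5, y=4) until reaching (x=10, y=2):
  Distance 0: (x=5, y=4)
  Distance 1: (x=5, y=3), (x=4, y=4), (x=6, y=4), (x=5, y=5)
  Distance 2: (x=4, y=3), (x=6, y=3), (x=7, y=4), (x=4, y=5), (x=6, y=5)
  Distance 3: (x=3, y=3), (x=7, y=3), (x=3, y=5), (x=7, y=5)
  Distance 4: (x=3, y=2), (x=2, y=3), (x=8, y=3), (x=2, y=5), (x=7, y=6)
  Distance 5: (x=3, y=1), (x=2, y=2), (x=8, y=2), (x=1, y=3), (x=9, y=3), (x=1, y=5), (x=2, y=6), (x=8, y=6), (x=7, y=7)
  Distance 6: (x=4, y=1), (x=9, y=2), (x=0, y=3), (x=1, y=4), (x=9, y=4), (x=0, y=5), (x=1, y=6), (x=9, y=6), (x=2, y=7), (x=6, y=7), (x=8, y=7)
  Distance 7: (x=4, y=0), (x=5, y=1), (x=0, y=2), (x=10, y=2), (x=0, y=4), (x=10, y=6), (x=5, y=7), (x=9, y=7)  <- goal reached here
One shortest path (7 moves): (x=5, y=4) -> (x=6, y=4) -> (x=7, y=4) -> (x=7, y=3) -> (x=8, y=3) -> (x=9, y=3) -> (x=9, y=2) -> (x=10, y=2)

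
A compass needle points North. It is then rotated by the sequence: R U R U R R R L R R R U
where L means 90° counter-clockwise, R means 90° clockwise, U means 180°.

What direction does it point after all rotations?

Answer: Final heading: East

Derivation:
Start: North
  R (right (90° clockwise)) -> East
  U (U-turn (180°)) -> West
  R (right (90° clockwise)) -> North
  U (U-turn (180°)) -> South
  R (right (90° clockwise)) -> West
  R (right (90° clockwise)) -> North
  R (right (90° clockwise)) -> East
  L (left (90° counter-clockwise)) -> North
  R (right (90° clockwise)) -> East
  R (right (90° clockwise)) -> South
  R (right (90° clockwise)) -> West
  U (U-turn (180°)) -> East
Final: East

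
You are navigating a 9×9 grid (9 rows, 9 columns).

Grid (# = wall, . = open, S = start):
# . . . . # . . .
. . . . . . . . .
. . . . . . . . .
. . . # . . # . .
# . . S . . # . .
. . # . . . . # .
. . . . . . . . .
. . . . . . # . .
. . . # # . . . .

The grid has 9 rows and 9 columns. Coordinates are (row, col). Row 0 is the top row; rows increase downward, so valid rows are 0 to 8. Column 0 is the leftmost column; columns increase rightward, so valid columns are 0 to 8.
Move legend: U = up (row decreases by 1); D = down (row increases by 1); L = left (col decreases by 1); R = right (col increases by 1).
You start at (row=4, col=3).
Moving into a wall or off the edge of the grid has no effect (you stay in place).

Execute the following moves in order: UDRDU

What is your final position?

Answer: Final position: (row=5, col=4)

Derivation:
Start: (row=4, col=3)
  U (up): blocked, stay at (row=4, col=3)
  D (down): (row=4, col=3) -> (row=5, col=3)
  R (right): (row=5, col=3) -> (row=5, col=4)
  D (down): (row=5, col=4) -> (row=6, col=4)
  U (up): (row=6, col=4) -> (row=5, col=4)
Final: (row=5, col=4)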